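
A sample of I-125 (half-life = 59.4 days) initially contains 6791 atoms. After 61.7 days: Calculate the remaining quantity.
N = N₀(1/2)^(t/t½) = 3306 atoms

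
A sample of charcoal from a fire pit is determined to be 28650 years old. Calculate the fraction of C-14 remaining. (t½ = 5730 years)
N/N₀ = (1/2)^(t/t½) = 0.03125 = 3.12%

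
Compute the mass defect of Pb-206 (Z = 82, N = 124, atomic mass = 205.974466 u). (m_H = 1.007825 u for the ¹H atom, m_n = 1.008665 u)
Δm = Z·m_H + N·m_n − M = 1.742 u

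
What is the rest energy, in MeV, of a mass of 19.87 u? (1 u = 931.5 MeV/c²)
E = mc² = 18510 MeV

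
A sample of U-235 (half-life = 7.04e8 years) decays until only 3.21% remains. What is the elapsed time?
t = t½ × log₂(N₀/N) = 3.493e9 years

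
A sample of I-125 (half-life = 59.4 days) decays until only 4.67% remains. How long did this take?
t = t½ × log₂(N₀/N) = 262.6 days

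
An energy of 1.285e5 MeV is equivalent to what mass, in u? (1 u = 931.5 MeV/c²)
m = E/c² = 137.9 u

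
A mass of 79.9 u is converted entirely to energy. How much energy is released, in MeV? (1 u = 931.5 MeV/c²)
E = mc² = 74430 MeV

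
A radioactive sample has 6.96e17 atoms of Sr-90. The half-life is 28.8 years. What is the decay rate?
A = λN = 1.675e16 decays/year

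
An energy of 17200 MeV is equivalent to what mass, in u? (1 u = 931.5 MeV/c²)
m = E/c² = 18.46 u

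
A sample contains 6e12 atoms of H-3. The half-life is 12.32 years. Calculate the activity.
A = λN = 3.376e11 decays/year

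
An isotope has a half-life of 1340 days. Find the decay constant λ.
λ = ln(2)/t½ = 5.173e-4 day⁻¹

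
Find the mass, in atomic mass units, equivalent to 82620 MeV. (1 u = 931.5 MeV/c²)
m = E/c² = 88.7 u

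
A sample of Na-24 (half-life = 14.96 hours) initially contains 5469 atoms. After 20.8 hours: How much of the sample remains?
N = N₀(1/2)^(t/t½) = 2086 atoms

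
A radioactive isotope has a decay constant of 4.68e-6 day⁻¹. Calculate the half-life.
t½ = ln(2)/λ = 1.481e5 days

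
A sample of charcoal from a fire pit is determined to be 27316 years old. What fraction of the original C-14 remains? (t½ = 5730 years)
N/N₀ = (1/2)^(t/t½) = 0.03672 = 3.67%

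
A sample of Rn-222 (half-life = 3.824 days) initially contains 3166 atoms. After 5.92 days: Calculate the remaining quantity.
N = N₀(1/2)^(t/t½) = 1083 atoms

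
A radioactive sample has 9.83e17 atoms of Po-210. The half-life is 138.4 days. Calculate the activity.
A = λN = 4.923e15 decays/day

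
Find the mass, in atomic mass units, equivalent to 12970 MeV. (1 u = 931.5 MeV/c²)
m = E/c² = 13.92 u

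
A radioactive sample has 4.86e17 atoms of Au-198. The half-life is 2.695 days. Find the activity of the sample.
A = λN = 1.25e17 decays/day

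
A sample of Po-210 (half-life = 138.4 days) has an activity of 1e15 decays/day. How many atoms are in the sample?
N = A/λ = 1.997e17 atoms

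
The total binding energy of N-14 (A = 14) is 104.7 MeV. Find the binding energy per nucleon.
B.E./A = 104.7/14 = 7.479 MeV/nucleon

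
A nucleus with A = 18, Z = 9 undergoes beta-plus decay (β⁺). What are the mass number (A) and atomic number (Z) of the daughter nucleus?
Daughter: A = 18, Z = 8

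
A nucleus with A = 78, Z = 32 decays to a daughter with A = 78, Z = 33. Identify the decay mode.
ΔA = 0, ΔZ = +1 ⇒ beta-minus decay (β⁻)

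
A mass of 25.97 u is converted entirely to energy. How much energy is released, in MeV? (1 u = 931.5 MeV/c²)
E = mc² = 24190 MeV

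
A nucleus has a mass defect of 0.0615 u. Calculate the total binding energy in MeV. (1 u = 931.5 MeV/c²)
B.E. = Δm × 931.5 = 57.29 MeV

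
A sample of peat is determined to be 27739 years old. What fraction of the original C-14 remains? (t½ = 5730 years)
N/N₀ = (1/2)^(t/t½) = 0.03489 = 3.49%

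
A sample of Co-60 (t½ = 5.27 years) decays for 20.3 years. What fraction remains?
N/N₀ = (1/2)^(t/t½) = 0.06925 = 6.93%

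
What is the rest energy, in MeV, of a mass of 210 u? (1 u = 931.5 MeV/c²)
E = mc² = 1.956e5 MeV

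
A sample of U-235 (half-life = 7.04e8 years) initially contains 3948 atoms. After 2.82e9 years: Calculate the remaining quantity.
N = N₀(1/2)^(t/t½) = 245.8 atoms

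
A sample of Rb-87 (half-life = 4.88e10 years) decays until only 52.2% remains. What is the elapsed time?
t = t½ × log₂(N₀/N) = 4.577e10 years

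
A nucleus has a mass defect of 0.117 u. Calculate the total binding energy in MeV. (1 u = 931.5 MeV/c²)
B.E. = Δm × 931.5 = 109 MeV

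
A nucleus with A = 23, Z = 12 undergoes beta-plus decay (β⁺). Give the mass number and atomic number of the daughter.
Daughter: A = 23, Z = 11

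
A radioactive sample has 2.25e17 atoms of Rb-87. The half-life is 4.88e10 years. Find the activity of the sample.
A = λN = 3.196e6 decays/year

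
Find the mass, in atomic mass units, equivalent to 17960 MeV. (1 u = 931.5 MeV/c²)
m = E/c² = 19.28 u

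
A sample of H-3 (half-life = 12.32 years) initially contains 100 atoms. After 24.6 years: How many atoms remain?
N = N₀(1/2)^(t/t½) = 25.06 atoms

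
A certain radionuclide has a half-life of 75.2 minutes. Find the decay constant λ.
λ = ln(2)/t½ = 0.009217 minute⁻¹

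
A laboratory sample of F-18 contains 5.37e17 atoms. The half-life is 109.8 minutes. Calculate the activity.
A = λN = 3.39e15 decays/minute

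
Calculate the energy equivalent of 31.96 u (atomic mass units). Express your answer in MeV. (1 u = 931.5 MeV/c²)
E = mc² = 29770 MeV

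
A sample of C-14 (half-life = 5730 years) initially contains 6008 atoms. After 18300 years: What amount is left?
N = N₀(1/2)^(t/t½) = 656.6 atoms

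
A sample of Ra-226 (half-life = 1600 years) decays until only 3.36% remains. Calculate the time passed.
t = t½ × log₂(N₀/N) = 7833 years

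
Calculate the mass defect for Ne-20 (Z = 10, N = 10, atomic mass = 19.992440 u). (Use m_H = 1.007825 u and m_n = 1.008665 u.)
Δm = Z·m_H + N·m_n − M = 0.1725 u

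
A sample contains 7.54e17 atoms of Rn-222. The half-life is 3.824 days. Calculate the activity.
A = λN = 1.367e17 decays/day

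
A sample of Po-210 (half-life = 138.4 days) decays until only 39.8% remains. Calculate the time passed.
t = t½ × log₂(N₀/N) = 184 days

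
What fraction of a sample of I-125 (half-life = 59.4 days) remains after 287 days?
N/N₀ = (1/2)^(t/t½) = 0.03512 = 3.51%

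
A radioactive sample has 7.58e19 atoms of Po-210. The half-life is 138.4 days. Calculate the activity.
A = λN = 3.796e17 decays/day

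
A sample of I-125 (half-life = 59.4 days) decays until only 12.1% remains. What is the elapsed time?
t = t½ × log₂(N₀/N) = 181 days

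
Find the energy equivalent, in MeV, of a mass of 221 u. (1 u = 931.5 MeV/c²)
E = mc² = 2.059e5 MeV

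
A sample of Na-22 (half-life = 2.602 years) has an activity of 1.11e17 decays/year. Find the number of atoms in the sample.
N = A/λ = 4.167e17 atoms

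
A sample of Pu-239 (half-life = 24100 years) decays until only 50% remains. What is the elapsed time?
t = t½ × log₂(N₀/N) = 24100 years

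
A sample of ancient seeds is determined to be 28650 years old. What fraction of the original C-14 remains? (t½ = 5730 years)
N/N₀ = (1/2)^(t/t½) = 0.03125 = 3.12%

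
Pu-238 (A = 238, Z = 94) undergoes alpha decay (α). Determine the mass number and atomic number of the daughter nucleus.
Daughter: A = 234, Z = 92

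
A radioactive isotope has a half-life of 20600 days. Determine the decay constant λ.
λ = ln(2)/t½ = 3.365e-5 day⁻¹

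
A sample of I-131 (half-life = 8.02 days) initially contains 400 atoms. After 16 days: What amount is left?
N = N₀(1/2)^(t/t½) = 100.3 atoms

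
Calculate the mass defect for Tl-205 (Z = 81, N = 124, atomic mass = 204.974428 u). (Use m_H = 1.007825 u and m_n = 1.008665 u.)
Δm = Z·m_H + N·m_n − M = 1.734 u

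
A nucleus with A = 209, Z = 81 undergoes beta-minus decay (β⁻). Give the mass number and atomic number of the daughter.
Daughter: A = 209, Z = 82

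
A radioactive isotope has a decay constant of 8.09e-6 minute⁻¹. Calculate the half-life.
t½ = ln(2)/λ = 85680 minutes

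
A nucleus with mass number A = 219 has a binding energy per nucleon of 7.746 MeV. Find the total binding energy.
B.E. = 7.746 × 219 = 1696 MeV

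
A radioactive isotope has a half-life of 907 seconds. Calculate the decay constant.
λ = ln(2)/t½ = 7.642e-4 second⁻¹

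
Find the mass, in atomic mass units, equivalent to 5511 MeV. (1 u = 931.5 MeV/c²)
m = E/c² = 5.916 u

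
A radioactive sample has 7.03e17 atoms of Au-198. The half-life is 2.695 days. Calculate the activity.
A = λN = 1.808e17 decays/day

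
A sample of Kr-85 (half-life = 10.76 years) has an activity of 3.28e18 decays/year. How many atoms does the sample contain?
N = A/λ = 5.092e19 atoms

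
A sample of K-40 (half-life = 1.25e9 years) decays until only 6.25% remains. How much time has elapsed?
t = t½ × log₂(N₀/N) = 5e9 years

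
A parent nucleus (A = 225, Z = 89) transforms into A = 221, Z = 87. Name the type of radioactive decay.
ΔA = -4, ΔZ = -2 ⇒ alpha decay (α)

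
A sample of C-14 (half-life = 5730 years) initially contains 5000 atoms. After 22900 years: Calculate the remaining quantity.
N = N₀(1/2)^(t/t½) = 313.3 atoms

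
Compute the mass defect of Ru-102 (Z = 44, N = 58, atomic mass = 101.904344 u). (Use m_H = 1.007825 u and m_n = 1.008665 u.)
Δm = Z·m_H + N·m_n − M = 0.9425 u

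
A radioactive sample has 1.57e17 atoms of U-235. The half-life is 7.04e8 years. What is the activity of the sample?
A = λN = 1.546e8 decays/year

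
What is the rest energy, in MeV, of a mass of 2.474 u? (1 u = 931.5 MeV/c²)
E = mc² = 2305 MeV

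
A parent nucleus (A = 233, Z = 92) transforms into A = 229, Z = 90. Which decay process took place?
ΔA = -4, ΔZ = -2 ⇒ alpha decay (α)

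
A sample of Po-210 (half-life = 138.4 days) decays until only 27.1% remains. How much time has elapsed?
t = t½ × log₂(N₀/N) = 260.7 days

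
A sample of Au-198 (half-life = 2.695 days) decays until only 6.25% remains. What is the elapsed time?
t = t½ × log₂(N₀/N) = 10.78 days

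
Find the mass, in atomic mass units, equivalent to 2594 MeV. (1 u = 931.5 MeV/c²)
m = E/c² = 2.785 u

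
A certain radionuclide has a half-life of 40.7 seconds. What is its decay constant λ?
λ = ln(2)/t½ = 0.01703 second⁻¹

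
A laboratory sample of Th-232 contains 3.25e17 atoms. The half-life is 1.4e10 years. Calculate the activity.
A = λN = 1.609e7 decays/year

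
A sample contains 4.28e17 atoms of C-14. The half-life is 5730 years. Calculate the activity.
A = λN = 5.177e13 decays/year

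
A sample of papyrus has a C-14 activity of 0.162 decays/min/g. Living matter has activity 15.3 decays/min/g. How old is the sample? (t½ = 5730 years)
Age = t½ × log₂(A₀/A) = 37600 years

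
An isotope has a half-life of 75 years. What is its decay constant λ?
λ = ln(2)/t½ = 0.009242 year⁻¹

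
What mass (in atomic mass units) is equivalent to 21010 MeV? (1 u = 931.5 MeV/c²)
m = E/c² = 22.56 u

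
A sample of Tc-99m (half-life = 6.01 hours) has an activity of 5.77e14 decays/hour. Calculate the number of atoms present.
N = A/λ = 5.003e15 atoms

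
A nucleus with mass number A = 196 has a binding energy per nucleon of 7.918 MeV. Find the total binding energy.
B.E. = 7.918 × 196 = 1552 MeV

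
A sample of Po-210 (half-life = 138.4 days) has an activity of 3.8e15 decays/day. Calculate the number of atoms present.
N = A/λ = 7.587e17 atoms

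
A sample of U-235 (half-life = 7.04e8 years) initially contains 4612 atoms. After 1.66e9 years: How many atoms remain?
N = N₀(1/2)^(t/t½) = 899.7 atoms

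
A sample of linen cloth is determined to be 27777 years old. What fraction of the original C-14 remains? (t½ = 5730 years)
N/N₀ = (1/2)^(t/t½) = 0.03473 = 3.47%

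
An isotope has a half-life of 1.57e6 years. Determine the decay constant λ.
λ = ln(2)/t½ = 4.415e-7 year⁻¹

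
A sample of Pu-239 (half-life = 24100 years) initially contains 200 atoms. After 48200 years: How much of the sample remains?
N = N₀(1/2)^(t/t½) = 50 atoms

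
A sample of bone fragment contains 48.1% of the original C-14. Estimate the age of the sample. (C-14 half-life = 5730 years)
Age = t½ × log₂(1/ratio) = 6050 years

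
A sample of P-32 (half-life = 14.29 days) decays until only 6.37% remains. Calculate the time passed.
t = t½ × log₂(N₀/N) = 56.77 days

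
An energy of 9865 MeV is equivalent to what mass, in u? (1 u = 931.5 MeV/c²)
m = E/c² = 10.59 u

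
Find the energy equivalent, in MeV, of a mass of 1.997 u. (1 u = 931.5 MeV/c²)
E = mc² = 1860 MeV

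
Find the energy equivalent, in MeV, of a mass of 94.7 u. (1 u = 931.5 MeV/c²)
E = mc² = 88210 MeV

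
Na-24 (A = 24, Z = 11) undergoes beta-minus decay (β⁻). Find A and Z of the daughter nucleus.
Daughter: A = 24, Z = 12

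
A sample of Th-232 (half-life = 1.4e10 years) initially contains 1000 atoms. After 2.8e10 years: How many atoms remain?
N = N₀(1/2)^(t/t½) = 250 atoms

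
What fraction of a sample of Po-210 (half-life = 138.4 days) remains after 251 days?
N/N₀ = (1/2)^(t/t½) = 0.2845 = 28.4%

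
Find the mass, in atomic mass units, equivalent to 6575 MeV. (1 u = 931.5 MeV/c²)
m = E/c² = 7.059 u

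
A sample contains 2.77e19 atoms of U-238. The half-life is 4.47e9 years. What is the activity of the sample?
A = λN = 4.295e9 decays/year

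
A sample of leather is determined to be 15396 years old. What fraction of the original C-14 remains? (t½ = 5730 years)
N/N₀ = (1/2)^(t/t½) = 0.1553 = 15.5%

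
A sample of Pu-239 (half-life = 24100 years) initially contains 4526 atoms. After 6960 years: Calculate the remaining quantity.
N = N₀(1/2)^(t/t½) = 3705 atoms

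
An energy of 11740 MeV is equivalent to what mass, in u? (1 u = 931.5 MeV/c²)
m = E/c² = 12.6 u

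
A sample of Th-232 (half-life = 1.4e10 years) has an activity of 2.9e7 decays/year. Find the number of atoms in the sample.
N = A/λ = 5.857e17 atoms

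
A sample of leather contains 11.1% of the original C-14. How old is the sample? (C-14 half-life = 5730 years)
Age = t½ × log₂(1/ratio) = 18170 years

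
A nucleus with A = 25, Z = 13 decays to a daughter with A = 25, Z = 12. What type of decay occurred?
ΔA = 0, ΔZ = -1 ⇒ beta-plus decay (β⁺) or electron capture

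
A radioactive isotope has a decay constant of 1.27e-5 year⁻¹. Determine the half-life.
t½ = ln(2)/λ = 54580 years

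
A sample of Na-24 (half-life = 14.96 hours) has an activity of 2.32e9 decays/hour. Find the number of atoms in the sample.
N = A/λ = 5.007e10 atoms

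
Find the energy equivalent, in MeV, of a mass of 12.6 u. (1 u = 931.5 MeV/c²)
E = mc² = 11740 MeV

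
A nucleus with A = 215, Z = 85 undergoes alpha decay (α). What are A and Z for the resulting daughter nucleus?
Daughter: A = 211, Z = 83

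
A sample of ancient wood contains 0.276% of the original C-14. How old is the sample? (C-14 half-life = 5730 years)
Age = t½ × log₂(1/ratio) = 48710 years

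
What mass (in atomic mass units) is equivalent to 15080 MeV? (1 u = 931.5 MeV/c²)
m = E/c² = 16.19 u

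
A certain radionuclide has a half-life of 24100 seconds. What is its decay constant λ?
λ = ln(2)/t½ = 2.876e-5 second⁻¹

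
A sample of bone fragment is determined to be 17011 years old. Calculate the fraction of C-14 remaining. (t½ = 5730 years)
N/N₀ = (1/2)^(t/t½) = 0.1277 = 12.8%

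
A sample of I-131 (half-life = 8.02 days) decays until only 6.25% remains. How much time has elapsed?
t = t½ × log₂(N₀/N) = 32.08 days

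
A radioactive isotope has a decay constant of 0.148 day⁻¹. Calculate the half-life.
t½ = ln(2)/λ = 4.683 days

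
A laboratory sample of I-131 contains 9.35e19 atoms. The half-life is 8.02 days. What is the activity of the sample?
A = λN = 8.081e18 decays/day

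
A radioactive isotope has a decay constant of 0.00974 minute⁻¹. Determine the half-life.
t½ = ln(2)/λ = 71.17 minutes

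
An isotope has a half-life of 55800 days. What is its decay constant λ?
λ = ln(2)/t½ = 1.242e-5 day⁻¹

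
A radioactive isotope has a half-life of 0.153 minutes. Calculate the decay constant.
λ = ln(2)/t½ = 4.53 minute⁻¹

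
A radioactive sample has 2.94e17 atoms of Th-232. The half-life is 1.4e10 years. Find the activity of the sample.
A = λN = 1.456e7 decays/year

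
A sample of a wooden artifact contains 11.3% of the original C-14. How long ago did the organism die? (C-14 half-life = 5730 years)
Age = t½ × log₂(1/ratio) = 18020 years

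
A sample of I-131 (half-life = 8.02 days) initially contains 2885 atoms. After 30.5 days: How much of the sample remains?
N = N₀(1/2)^(t/t½) = 206.7 atoms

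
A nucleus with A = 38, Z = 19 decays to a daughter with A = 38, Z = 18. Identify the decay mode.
ΔA = 0, ΔZ = -1 ⇒ beta-plus decay (β⁺) or electron capture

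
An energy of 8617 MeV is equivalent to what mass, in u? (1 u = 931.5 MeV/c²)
m = E/c² = 9.251 u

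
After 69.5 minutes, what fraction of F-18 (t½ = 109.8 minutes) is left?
N/N₀ = (1/2)^(t/t½) = 0.6448 = 64.5%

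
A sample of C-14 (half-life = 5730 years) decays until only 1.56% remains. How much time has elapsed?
t = t½ × log₂(N₀/N) = 34390 years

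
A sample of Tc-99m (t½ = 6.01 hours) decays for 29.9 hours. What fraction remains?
N/N₀ = (1/2)^(t/t½) = 0.0318 = 3.18%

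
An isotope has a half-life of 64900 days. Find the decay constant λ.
λ = ln(2)/t½ = 1.068e-5 day⁻¹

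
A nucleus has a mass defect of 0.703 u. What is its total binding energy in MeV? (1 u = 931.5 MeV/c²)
B.E. = Δm × 931.5 = 654.8 MeV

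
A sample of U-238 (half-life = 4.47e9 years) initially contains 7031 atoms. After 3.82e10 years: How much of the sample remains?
N = N₀(1/2)^(t/t½) = 18.81 atoms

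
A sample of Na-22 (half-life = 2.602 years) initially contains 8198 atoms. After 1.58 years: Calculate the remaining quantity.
N = N₀(1/2)^(t/t½) = 5382 atoms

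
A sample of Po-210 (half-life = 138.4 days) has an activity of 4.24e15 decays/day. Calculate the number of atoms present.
N = A/λ = 8.466e17 atoms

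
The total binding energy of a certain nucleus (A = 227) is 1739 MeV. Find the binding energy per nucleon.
B.E./A = 1739/227 = 7.661 MeV/nucleon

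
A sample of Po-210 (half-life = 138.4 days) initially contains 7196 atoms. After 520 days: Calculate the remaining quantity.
N = N₀(1/2)^(t/t½) = 532.2 atoms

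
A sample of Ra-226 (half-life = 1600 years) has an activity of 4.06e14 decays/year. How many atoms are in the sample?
N = A/λ = 9.372e17 atoms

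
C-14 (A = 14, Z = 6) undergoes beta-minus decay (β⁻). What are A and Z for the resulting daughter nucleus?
Daughter: A = 14, Z = 7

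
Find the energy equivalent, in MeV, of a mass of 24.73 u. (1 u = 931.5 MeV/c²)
E = mc² = 23040 MeV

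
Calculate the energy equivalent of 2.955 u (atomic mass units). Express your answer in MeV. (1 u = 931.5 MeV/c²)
E = mc² = 2753 MeV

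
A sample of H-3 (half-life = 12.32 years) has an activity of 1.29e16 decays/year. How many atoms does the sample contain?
N = A/λ = 2.293e17 atoms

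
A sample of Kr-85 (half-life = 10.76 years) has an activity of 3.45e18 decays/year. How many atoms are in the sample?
N = A/λ = 5.356e19 atoms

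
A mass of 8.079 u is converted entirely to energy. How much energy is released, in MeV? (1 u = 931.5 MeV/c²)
E = mc² = 7526 MeV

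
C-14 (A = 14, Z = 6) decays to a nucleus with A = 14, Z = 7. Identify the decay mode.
ΔA = 0, ΔZ = +1 ⇒ beta-minus decay (β⁻)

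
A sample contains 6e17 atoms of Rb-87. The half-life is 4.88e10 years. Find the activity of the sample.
A = λN = 8.522e6 decays/year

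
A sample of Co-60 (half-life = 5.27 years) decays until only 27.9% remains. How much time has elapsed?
t = t½ × log₂(N₀/N) = 9.706 years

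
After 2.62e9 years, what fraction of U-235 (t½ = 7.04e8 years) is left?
N/N₀ = (1/2)^(t/t½) = 0.0758 = 7.58%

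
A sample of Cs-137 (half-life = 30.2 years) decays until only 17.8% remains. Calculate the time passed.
t = t½ × log₂(N₀/N) = 75.2 years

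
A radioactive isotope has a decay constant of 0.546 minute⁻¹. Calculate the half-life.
t½ = ln(2)/λ = 1.27 minutes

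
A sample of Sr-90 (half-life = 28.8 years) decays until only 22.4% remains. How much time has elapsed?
t = t½ × log₂(N₀/N) = 62.16 years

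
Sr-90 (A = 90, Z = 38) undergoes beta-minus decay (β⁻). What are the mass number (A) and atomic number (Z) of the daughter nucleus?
Daughter: A = 90, Z = 39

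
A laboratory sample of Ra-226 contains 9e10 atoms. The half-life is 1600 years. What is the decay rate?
A = λN = 3.899e7 decays/year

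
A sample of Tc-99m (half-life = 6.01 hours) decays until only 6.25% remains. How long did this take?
t = t½ × log₂(N₀/N) = 24.04 hours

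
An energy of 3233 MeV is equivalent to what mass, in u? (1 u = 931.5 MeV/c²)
m = E/c² = 3.471 u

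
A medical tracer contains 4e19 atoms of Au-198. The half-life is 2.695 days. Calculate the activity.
A = λN = 1.029e19 decays/day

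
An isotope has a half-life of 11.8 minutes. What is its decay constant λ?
λ = ln(2)/t½ = 0.05874 minute⁻¹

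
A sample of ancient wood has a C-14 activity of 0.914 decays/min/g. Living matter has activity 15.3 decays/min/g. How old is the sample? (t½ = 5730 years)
Age = t½ × log₂(A₀/A) = 23290 years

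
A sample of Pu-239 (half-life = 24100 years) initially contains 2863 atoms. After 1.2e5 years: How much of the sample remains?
N = N₀(1/2)^(t/t½) = 90.76 atoms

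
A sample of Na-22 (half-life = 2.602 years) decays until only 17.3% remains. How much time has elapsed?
t = t½ × log₂(N₀/N) = 6.586 years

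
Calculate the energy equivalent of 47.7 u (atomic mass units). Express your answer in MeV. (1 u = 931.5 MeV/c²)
E = mc² = 44430 MeV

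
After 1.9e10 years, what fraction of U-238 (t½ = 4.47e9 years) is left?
N/N₀ = (1/2)^(t/t½) = 0.05254 = 5.25%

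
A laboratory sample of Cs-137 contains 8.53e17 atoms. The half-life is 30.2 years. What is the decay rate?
A = λN = 1.958e16 decays/year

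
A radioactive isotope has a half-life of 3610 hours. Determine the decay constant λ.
λ = ln(2)/t½ = 1.92e-4 hour⁻¹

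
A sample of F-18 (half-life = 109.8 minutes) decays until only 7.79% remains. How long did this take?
t = t½ × log₂(N₀/N) = 404.3 minutes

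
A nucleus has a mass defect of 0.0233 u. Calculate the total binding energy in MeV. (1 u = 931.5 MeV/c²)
B.E. = Δm × 931.5 = 21.7 MeV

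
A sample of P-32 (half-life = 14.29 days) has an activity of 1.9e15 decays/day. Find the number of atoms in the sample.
N = A/λ = 3.917e16 atoms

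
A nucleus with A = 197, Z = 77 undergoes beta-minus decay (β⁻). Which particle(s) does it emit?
β⁻: electron (e⁻) + antineutrino (ν̄ₑ)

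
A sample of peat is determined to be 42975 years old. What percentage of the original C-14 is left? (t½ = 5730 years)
N/N₀ = (1/2)^(t/t½) = 0.005524 = 0.552%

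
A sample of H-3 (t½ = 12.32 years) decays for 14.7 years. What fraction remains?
N/N₀ = (1/2)^(t/t½) = 0.4373 = 43.7%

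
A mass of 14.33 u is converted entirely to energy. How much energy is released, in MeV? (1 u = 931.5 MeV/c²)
E = mc² = 13350 MeV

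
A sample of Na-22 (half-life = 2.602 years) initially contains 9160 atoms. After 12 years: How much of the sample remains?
N = N₀(1/2)^(t/t½) = 374.6 atoms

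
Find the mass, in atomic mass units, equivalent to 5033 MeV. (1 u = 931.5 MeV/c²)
m = E/c² = 5.403 u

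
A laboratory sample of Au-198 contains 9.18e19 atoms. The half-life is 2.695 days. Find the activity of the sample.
A = λN = 2.361e19 decays/day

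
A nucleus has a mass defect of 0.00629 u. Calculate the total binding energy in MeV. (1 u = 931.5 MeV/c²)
B.E. = Δm × 931.5 = 5.859 MeV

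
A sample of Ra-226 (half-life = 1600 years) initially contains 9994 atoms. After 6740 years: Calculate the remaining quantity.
N = N₀(1/2)^(t/t½) = 539.1 atoms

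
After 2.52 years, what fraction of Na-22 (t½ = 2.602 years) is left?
N/N₀ = (1/2)^(t/t½) = 0.511 = 51.1%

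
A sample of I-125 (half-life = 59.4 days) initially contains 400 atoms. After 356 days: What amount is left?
N = N₀(1/2)^(t/t½) = 6.279 atoms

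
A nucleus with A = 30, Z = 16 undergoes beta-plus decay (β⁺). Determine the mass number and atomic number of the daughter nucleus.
Daughter: A = 30, Z = 15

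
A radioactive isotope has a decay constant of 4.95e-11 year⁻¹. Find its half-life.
t½ = ln(2)/λ = 1.4e10 years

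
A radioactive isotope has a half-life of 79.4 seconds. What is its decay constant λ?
λ = ln(2)/t½ = 0.00873 second⁻¹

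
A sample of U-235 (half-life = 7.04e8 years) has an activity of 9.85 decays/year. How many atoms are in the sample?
N = A/λ = 1e10 atoms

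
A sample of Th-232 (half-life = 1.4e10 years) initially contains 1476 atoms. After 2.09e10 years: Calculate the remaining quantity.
N = N₀(1/2)^(t/t½) = 524.4 atoms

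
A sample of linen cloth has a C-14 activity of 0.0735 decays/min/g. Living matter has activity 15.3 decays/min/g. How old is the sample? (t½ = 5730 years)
Age = t½ × log₂(A₀/A) = 44130 years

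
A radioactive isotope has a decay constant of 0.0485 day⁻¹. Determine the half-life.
t½ = ln(2)/λ = 14.29 days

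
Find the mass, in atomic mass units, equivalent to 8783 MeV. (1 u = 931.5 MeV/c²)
m = E/c² = 9.429 u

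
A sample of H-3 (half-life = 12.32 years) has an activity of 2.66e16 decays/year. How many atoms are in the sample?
N = A/λ = 4.728e17 atoms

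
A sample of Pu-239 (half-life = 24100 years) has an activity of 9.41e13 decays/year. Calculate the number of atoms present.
N = A/λ = 3.272e18 atoms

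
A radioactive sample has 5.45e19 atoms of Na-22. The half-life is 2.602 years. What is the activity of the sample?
A = λN = 1.452e19 decays/year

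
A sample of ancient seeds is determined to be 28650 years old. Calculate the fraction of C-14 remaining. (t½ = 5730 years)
N/N₀ = (1/2)^(t/t½) = 0.03125 = 3.12%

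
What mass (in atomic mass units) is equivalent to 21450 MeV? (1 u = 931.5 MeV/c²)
m = E/c² = 23.03 u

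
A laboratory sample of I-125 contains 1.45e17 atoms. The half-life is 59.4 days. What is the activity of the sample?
A = λN = 1.692e15 decays/day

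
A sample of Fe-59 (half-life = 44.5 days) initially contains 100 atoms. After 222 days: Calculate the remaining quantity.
N = N₀(1/2)^(t/t½) = 3.149 atoms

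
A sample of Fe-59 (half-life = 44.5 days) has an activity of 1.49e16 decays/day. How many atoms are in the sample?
N = A/λ = 9.566e17 atoms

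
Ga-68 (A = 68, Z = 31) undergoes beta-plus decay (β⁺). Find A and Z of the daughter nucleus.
Daughter: A = 68, Z = 30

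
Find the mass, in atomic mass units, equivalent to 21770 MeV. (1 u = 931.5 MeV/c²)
m = E/c² = 23.37 u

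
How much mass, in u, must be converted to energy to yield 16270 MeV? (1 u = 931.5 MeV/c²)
m = E/c² = 17.47 u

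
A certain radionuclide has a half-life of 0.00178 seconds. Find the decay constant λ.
λ = ln(2)/t½ = 389.4 second⁻¹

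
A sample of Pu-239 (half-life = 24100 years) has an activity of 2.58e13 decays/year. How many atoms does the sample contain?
N = A/λ = 8.97e17 atoms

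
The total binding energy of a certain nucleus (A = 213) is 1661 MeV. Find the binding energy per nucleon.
B.E./A = 1661/213 = 7.798 MeV/nucleon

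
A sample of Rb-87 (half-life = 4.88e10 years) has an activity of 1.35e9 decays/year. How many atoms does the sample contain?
N = A/λ = 9.504e19 atoms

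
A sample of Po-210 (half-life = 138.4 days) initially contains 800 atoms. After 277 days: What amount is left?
N = N₀(1/2)^(t/t½) = 199.8 atoms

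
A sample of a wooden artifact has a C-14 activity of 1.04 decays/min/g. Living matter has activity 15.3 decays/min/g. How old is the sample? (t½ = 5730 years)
Age = t½ × log₂(A₀/A) = 22230 years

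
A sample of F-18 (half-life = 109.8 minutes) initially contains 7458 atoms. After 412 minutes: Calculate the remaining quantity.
N = N₀(1/2)^(t/t½) = 553.4 atoms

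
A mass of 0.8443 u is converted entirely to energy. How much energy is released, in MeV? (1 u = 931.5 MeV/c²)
E = mc² = 786.5 MeV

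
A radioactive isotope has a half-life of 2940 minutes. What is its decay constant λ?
λ = ln(2)/t½ = 2.358e-4 minute⁻¹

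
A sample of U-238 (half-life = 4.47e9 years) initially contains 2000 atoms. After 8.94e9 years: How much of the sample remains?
N = N₀(1/2)^(t/t½) = 500 atoms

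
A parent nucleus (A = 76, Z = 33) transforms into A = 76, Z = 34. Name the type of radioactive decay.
ΔA = 0, ΔZ = +1 ⇒ beta-minus decay (β⁻)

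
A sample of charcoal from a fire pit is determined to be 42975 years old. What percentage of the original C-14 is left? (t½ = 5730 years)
N/N₀ = (1/2)^(t/t½) = 0.005524 = 0.552%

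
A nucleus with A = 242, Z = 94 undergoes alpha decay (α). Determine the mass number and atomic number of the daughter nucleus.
Daughter: A = 238, Z = 92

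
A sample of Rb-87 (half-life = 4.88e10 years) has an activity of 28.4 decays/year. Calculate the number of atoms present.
N = A/λ = 1.999e12 atoms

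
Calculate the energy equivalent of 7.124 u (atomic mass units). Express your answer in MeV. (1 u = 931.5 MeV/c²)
E = mc² = 6636 MeV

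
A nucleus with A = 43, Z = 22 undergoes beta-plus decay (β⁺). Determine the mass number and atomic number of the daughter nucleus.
Daughter: A = 43, Z = 21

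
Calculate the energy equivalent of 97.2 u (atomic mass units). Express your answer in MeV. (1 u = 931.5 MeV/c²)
E = mc² = 90540 MeV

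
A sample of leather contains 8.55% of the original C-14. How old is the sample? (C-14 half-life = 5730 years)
Age = t½ × log₂(1/ratio) = 20330 years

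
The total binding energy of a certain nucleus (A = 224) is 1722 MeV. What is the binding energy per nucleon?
B.E./A = 1722/224 = 7.688 MeV/nucleon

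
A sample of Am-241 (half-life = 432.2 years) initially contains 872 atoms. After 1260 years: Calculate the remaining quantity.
N = N₀(1/2)^(t/t½) = 115.6 atoms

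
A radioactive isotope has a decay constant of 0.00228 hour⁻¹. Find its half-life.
t½ = ln(2)/λ = 304 hours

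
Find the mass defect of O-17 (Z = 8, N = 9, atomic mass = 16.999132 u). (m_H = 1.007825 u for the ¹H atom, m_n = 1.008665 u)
Δm = Z·m_H + N·m_n − M = 0.1415 u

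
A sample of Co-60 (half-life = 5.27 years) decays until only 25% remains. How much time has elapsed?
t = t½ × log₂(N₀/N) = 10.54 years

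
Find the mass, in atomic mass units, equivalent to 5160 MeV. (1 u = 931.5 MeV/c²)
m = E/c² = 5.539 u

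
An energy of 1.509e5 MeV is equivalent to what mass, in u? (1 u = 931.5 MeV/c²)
m = E/c² = 162 u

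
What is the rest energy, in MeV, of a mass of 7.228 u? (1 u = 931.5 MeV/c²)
E = mc² = 6733 MeV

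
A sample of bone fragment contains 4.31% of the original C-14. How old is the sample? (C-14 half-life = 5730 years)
Age = t½ × log₂(1/ratio) = 25990 years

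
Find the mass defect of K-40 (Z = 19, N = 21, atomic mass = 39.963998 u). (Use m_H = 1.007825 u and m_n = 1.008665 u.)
Δm = Z·m_H + N·m_n − M = 0.3666 u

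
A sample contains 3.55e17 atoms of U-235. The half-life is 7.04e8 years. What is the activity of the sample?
A = λN = 3.495e8 decays/year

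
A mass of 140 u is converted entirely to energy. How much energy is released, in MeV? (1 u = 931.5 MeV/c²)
E = mc² = 1.304e5 MeV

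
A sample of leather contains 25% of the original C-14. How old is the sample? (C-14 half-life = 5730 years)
Age = t½ × log₂(1/ratio) = 11460 years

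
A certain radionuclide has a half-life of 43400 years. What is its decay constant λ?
λ = ln(2)/t½ = 1.597e-5 year⁻¹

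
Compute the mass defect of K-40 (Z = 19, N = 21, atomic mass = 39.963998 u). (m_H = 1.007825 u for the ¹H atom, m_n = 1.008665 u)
Δm = Z·m_H + N·m_n − M = 0.3666 u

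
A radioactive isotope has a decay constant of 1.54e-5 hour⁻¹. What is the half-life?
t½ = ln(2)/λ = 45010 hours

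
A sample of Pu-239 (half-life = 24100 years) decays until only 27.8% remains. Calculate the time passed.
t = t½ × log₂(N₀/N) = 44510 years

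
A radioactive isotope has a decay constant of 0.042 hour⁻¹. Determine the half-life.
t½ = ln(2)/λ = 16.5 hours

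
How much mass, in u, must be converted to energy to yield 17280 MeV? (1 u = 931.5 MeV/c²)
m = E/c² = 18.55 u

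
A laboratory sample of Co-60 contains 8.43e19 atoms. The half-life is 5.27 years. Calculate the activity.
A = λN = 1.109e19 decays/year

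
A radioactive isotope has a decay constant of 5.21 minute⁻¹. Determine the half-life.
t½ = ln(2)/λ = 0.133 minutes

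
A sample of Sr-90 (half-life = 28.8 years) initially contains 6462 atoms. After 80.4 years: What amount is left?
N = N₀(1/2)^(t/t½) = 933.2 atoms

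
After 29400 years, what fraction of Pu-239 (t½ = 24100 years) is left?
N/N₀ = (1/2)^(t/t½) = 0.4293 = 42.9%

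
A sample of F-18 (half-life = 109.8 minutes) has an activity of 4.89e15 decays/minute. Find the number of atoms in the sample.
N = A/λ = 7.746e17 atoms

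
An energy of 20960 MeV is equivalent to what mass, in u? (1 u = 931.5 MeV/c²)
m = E/c² = 22.5 u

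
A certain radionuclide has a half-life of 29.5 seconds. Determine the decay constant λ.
λ = ln(2)/t½ = 0.0235 second⁻¹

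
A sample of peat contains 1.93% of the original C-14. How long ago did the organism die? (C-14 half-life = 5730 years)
Age = t½ × log₂(1/ratio) = 32630 years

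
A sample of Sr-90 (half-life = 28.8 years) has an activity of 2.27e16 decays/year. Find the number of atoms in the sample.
N = A/λ = 9.432e17 atoms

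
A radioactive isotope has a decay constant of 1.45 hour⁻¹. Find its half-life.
t½ = ln(2)/λ = 0.478 hours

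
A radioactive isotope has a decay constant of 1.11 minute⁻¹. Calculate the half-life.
t½ = ln(2)/λ = 0.6245 minutes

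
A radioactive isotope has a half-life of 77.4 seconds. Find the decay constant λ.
λ = ln(2)/t½ = 0.008955 second⁻¹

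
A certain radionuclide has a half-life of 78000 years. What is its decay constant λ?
λ = ln(2)/t½ = 8.887e-6 year⁻¹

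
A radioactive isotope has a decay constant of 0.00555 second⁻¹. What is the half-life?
t½ = ln(2)/λ = 124.9 seconds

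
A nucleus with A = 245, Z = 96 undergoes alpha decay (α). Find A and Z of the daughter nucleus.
Daughter: A = 241, Z = 94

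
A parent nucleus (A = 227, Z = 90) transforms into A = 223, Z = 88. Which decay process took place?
ΔA = -4, ΔZ = -2 ⇒ alpha decay (α)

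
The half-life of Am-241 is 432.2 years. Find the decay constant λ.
λ = ln(2)/t½ = 0.001604 year⁻¹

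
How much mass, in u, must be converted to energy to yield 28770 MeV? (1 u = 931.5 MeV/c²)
m = E/c² = 30.89 u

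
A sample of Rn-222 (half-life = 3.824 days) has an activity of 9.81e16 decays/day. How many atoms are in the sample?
N = A/λ = 5.412e17 atoms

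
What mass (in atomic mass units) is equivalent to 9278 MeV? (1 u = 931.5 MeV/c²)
m = E/c² = 9.96 u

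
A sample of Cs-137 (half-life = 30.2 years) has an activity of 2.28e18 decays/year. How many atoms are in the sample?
N = A/λ = 9.934e19 atoms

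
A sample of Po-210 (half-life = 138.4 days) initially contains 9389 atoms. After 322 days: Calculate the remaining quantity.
N = N₀(1/2)^(t/t½) = 1872 atoms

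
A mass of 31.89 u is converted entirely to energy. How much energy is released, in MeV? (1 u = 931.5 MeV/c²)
E = mc² = 29710 MeV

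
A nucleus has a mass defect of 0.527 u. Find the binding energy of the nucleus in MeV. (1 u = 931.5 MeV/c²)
B.E. = Δm × 931.5 = 490.9 MeV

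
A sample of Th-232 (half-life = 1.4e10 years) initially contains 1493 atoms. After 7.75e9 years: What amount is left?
N = N₀(1/2)^(t/t½) = 1017 atoms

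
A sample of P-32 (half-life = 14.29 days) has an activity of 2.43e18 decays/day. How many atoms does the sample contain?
N = A/λ = 5.01e19 atoms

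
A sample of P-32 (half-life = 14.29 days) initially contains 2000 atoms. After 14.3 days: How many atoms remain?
N = N₀(1/2)^(t/t½) = 999.5 atoms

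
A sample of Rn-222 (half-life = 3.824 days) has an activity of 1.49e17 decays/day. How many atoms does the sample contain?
N = A/λ = 8.22e17 atoms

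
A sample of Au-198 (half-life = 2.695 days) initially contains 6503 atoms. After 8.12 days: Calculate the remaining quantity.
N = N₀(1/2)^(t/t½) = 805.6 atoms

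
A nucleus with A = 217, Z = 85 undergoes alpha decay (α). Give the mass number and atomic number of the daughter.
Daughter: A = 213, Z = 83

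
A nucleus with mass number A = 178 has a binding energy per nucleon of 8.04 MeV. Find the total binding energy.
B.E. = 8.04 × 178 = 1431 MeV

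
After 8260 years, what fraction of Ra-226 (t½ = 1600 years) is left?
N/N₀ = (1/2)^(t/t½) = 0.02792 = 2.79%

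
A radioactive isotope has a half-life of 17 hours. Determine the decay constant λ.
λ = ln(2)/t½ = 0.04077 hour⁻¹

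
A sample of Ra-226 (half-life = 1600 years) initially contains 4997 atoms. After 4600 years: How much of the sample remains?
N = N₀(1/2)^(t/t½) = 681.2 atoms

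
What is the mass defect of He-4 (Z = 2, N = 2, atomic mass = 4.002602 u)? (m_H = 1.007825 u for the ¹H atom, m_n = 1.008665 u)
Δm = Z·m_H + N·m_n − M = 0.03038 u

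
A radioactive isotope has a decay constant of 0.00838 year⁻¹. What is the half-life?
t½ = ln(2)/λ = 82.71 years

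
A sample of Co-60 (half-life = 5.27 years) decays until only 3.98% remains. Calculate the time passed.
t = t½ × log₂(N₀/N) = 24.51 years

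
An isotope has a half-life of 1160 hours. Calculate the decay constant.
λ = ln(2)/t½ = 5.975e-4 hour⁻¹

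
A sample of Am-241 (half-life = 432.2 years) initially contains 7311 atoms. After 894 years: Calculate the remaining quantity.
N = N₀(1/2)^(t/t½) = 1743 atoms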